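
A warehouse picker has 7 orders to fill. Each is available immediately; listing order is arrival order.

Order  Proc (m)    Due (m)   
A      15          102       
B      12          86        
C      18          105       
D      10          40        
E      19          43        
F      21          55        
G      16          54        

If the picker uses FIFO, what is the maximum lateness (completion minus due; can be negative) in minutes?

57

FIFO (arrival order): A B C D E F G.
A: 0→15, due 102, lateness -87
B: 15→27, due 86, lateness -59
C: 27→45, due 105, lateness -60
D: 45→55, due 40, lateness 15
E: 55→74, due 43, lateness 31
F: 74→95, due 55, lateness 40
G: 95→111, due 54, lateness 57
Maximum = 57.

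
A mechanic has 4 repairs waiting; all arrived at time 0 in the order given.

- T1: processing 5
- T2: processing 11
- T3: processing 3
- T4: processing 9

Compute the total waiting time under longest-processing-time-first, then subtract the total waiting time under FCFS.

LPT (decreasing processing time): T2 T4 T1 T3.
T2: waits 0, runs 0→11
T4: waits 11, runs 11→20
T1: waits 20, runs 20→25
T3: waits 25, runs 25→28
Sum = 0+11+20+25 = 56.
FIFO (arrival order): T1 T2 T3 T4.
T1: waits 0, runs 0→5
T2: waits 5, runs 5→16
T3: waits 16, runs 16→19
T4: waits 19, runs 19→28
Sum = 0+5+16+19 = 40.
Difference = 56 − 40 = 16.

16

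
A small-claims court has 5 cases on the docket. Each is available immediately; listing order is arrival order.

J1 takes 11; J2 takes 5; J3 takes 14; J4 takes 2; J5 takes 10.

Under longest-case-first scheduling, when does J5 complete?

LPT (decreasing processing time): J3 J1 J5 J2 J4.
J3: 0→14
J1: 14→25
J5: 25→35

35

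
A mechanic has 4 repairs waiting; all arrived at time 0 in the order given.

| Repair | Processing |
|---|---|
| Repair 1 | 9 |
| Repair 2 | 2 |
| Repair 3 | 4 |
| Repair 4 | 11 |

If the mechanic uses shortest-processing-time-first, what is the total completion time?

SPT (increasing processing time): Repair 2 Repair 3 Repair 1 Repair 4.
Repair 2: 0→2
Repair 3: 2→6
Repair 1: 6→15
Repair 4: 15→26
Sum = 2+6+15+26 = 49.

49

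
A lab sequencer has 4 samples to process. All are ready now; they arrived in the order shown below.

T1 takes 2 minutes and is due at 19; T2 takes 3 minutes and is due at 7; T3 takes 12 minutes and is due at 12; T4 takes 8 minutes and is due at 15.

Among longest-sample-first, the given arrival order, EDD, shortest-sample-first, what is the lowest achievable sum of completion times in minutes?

45

LPT (decreasing processing time): T3 T4 T2 T1.
T3: 0→12
T4: 12→20
T2: 20→23
T1: 23→25
Sum = 12+20+23+25 = 80.
FIFO (arrival order): T1 T2 T3 T4.
T1: 0→2
T2: 2→5
T3: 5→17
T4: 17→25
Sum = 2+5+17+25 = 49.
EDD (increasing due date): T2 T3 T4 T1.
T2: 0→3
T3: 3→15
T4: 15→23
T1: 23→25
Sum = 3+15+23+25 = 66.
SPT (increasing processing time): T1 T2 T4 T3.
T1: 0→2
T2: 2→5
T4: 5→13
T3: 13→25
Sum = 2+5+13+25 = 45.
LPT 80, FIFO 49, EDD 66, SPT 45 → minimum 45.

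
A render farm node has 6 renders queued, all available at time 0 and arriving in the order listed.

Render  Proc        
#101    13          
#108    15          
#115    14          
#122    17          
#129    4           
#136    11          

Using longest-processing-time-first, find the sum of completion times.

298

LPT (decreasing processing time): #122 #108 #115 #101 #136 #129.
#122: 0→17
#108: 17→32
#115: 32→46
#101: 46→59
#136: 59→70
#129: 70→74
Sum = 17+32+46+59+70+74 = 298.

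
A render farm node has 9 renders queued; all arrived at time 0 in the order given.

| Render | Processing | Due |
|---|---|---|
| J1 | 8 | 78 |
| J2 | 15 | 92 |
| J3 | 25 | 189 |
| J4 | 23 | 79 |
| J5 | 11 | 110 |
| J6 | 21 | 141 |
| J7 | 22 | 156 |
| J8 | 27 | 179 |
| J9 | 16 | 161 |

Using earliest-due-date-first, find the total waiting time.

579

EDD (increasing due date): J1 J4 J2 J5 J6 J7 J9 J8 J3.
J1: waits 0, runs 0→8
J4: waits 8, runs 8→31
J2: waits 31, runs 31→46
J5: waits 46, runs 46→57
J6: waits 57, runs 57→78
J7: waits 78, runs 78→100
J9: waits 100, runs 100→116
J8: waits 116, runs 116→143
J3: waits 143, runs 143→168
Sum = 0+8+31+46+57+78+100+116+143 = 579.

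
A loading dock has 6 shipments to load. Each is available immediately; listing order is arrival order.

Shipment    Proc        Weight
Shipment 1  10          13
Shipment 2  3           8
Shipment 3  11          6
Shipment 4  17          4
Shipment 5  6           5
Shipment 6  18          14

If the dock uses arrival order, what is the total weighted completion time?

FIFO (arrival order): Shipment 1 Shipment 2 Shipment 3 Shipment 4 Shipment 5 Shipment 6.
Shipment 1: finishes 10, weight 13, w·C = 130
Shipment 2: finishes 13, weight 8, w·C = 104
Shipment 3: finishes 24, weight 6, w·C = 144
Shipment 4: finishes 41, weight 4, w·C = 164
Shipment 5: finishes 47, weight 5, w·C = 235
Shipment 6: finishes 65, weight 14, w·C = 910
Sum = 130+104+144+164+235+910 = 1687.

1687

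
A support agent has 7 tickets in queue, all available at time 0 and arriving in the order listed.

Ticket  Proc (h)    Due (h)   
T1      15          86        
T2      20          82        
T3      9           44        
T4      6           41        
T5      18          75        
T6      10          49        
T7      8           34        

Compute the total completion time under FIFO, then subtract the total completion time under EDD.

FIFO (arrival order): T1 T2 T3 T4 T5 T6 T7.
T1: 0→15
T2: 15→35
T3: 35→44
T4: 44→50
T5: 50→68
T6: 68→78
T7: 78→86
Sum = 15+35+44+50+68+78+86 = 376.
EDD (increasing due date): T7 T4 T3 T6 T5 T2 T1.
T7: 0→8
T4: 8→14
T3: 14→23
T6: 23→33
T5: 33→51
T2: 51→71
T1: 71→86
Sum = 8+14+23+33+51+71+86 = 286.
Difference = 376 − 286 = 90.

90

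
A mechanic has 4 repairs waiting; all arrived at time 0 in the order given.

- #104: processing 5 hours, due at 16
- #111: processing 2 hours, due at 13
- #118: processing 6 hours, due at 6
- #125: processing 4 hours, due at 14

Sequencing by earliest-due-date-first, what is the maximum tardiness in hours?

1

EDD (increasing due date): #118 #111 #125 #104.
#118: 0→6, due 6, tardiness 0
#111: 6→8, due 13, tardiness 0
#125: 8→12, due 14, tardiness 0
#104: 12→17, due 16, tardiness 1
Maximum = 1.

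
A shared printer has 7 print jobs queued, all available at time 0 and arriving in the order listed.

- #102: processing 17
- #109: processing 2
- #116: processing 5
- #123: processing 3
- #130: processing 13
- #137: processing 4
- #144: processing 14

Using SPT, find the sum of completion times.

156

SPT (increasing processing time): #109 #123 #137 #116 #130 #144 #102.
#109: 0→2
#123: 2→5
#137: 5→9
#116: 9→14
#130: 14→27
#144: 27→41
#102: 41→58
Sum = 2+5+9+14+27+41+58 = 156.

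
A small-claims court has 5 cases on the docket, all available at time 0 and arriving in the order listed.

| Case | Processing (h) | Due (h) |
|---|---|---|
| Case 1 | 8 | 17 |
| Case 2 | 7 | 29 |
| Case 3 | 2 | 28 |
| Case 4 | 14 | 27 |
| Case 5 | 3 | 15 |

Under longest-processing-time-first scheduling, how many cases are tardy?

LPT (decreasing processing time): Case 4 Case 1 Case 2 Case 5 Case 3.
Case 4: 0→14, due 27, tardiness 0
Case 1: 14→22, due 17, tardiness 5
Case 2: 22→29, due 29, tardiness 0
Case 5: 29→32, due 15, tardiness 17
Case 3: 32→34, due 28, tardiness 6
Late cases: 3.

3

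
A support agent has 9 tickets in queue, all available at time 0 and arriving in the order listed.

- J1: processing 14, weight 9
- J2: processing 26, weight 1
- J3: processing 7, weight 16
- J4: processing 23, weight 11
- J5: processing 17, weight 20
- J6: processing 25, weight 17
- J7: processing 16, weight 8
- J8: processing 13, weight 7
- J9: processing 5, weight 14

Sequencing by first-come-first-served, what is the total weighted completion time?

FIFO (arrival order): J1 J2 J3 J4 J5 J6 J7 J8 J9.
J1: finishes 14, weight 9, w·C = 126
J2: finishes 40, weight 1, w·C = 40
J3: finishes 47, weight 16, w·C = 752
J4: finishes 70, weight 11, w·C = 770
J5: finishes 87, weight 20, w·C = 1740
J6: finishes 112, weight 17, w·C = 1904
J7: finishes 128, weight 8, w·C = 1024
J8: finishes 141, weight 7, w·C = 987
J9: finishes 146, weight 14, w·C = 2044
Sum = 126+40+752+770+1740+1904+1024+987+2044 = 9387.

9387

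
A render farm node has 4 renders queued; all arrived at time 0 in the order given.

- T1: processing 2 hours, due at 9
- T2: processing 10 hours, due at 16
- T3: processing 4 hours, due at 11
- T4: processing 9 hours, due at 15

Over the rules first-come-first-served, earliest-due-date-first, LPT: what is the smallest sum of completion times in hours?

48

FIFO (arrival order): T1 T2 T3 T4.
T1: 0→2
T2: 2→12
T3: 12→16
T4: 16→25
Sum = 2+12+16+25 = 55.
EDD (increasing due date): T1 T3 T4 T2.
T1: 0→2
T3: 2→6
T4: 6→15
T2: 15→25
Sum = 2+6+15+25 = 48.
LPT (decreasing processing time): T2 T4 T3 T1.
T2: 0→10
T4: 10→19
T3: 19→23
T1: 23→25
Sum = 10+19+23+25 = 77.
FIFO 55, EDD 48, LPT 77 → minimum 48.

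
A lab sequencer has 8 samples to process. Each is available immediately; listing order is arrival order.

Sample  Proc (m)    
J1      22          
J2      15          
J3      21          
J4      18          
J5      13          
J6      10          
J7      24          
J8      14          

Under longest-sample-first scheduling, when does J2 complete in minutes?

LPT (decreasing processing time): J7 J1 J3 J4 J2 J8 J5 J6.
J7: 0→24
J1: 24→46
J3: 46→67
J4: 67→85
J2: 85→100

100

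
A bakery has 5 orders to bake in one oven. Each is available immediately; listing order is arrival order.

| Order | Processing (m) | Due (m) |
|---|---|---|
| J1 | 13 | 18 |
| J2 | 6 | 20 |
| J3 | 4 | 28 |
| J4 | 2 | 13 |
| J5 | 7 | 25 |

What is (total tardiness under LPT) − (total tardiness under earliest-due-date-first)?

LPT (decreasing processing time): J1 J5 J2 J3 J4.
J1: 0→13, due 18, tardiness 0
J5: 13→20, due 25, tardiness 0
J2: 20→26, due 20, tardiness 6
J3: 26→30, due 28, tardiness 2
J4: 30→32, due 13, tardiness 19
Sum = 0+0+6+2+19 = 27.
EDD (increasing due date): J4 J1 J2 J5 J3.
J4: 0→2, due 13, tardiness 0
J1: 2→15, due 18, tardiness 0
J2: 15→21, due 20, tardiness 1
J5: 21→28, due 25, tardiness 3
J3: 28→32, due 28, tardiness 4
Sum = 0+0+1+3+4 = 8.
Difference = 27 − 8 = 19.

19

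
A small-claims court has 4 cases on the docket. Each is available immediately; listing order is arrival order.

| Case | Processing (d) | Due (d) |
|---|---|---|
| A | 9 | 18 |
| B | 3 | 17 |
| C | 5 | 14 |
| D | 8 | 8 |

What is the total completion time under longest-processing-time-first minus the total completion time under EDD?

11

LPT (decreasing processing time): A D C B.
A: 0→9
D: 9→17
C: 17→22
B: 22→25
Sum = 9+17+22+25 = 73.
EDD (increasing due date): D C B A.
D: 0→8
C: 8→13
B: 13→16
A: 16→25
Sum = 8+13+16+25 = 62.
Difference = 73 − 62 = 11.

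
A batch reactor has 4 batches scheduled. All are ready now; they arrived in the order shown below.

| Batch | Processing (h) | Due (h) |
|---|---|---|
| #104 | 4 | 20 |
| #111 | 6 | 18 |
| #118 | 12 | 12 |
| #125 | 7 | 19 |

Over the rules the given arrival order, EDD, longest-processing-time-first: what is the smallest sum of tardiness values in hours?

FIFO (arrival order): #104 #111 #118 #125.
#104: 0→4, due 20, tardiness 0
#111: 4→10, due 18, tardiness 0
#118: 10→22, due 12, tardiness 10
#125: 22→29, due 19, tardiness 10
Sum = 0+0+10+10 = 20.
EDD (increasing due date): #118 #111 #125 #104.
#118: 0→12, due 12, tardiness 0
#111: 12→18, due 18, tardiness 0
#125: 18→25, due 19, tardiness 6
#104: 25→29, due 20, tardiness 9
Sum = 0+0+6+9 = 15.
LPT (decreasing processing time): #118 #125 #111 #104.
#118: 0→12, due 12, tardiness 0
#125: 12→19, due 19, tardiness 0
#111: 19→25, due 18, tardiness 7
#104: 25→29, due 20, tardiness 9
Sum = 0+0+7+9 = 16.
FIFO 20, EDD 15, LPT 16 → minimum 15.

15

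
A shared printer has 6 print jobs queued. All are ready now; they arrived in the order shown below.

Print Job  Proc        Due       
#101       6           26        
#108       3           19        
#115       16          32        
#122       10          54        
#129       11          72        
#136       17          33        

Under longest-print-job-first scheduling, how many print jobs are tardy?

3

LPT (decreasing processing time): #136 #115 #129 #122 #101 #108.
#136: 0→17, due 33, tardiness 0
#115: 17→33, due 32, tardiness 1
#129: 33→44, due 72, tardiness 0
#122: 44→54, due 54, tardiness 0
#101: 54→60, due 26, tardiness 34
#108: 60→63, due 19, tardiness 44
Late print jobs: 3.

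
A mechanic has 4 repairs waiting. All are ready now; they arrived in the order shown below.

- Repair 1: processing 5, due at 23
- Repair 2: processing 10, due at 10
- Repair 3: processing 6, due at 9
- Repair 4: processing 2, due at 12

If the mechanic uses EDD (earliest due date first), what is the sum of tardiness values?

12

EDD (increasing due date): Repair 3 Repair 2 Repair 4 Repair 1.
Repair 3: 0→6, due 9, tardiness 0
Repair 2: 6→16, due 10, tardiness 6
Repair 4: 16→18, due 12, tardiness 6
Repair 1: 18→23, due 23, tardiness 0
Sum = 0+6+6+0 = 12.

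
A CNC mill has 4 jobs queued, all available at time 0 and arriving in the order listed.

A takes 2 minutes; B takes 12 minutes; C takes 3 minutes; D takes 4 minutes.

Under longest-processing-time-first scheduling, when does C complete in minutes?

19

LPT (decreasing processing time): B D C A.
B: 0→12
D: 12→16
C: 16→19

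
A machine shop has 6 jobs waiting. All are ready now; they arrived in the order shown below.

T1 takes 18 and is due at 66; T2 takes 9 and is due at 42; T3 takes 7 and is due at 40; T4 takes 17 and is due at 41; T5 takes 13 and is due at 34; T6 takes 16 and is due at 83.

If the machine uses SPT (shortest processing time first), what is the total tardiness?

35

SPT (increasing processing time): T3 T2 T5 T6 T4 T1.
T3: 0→7, due 40, tardiness 0
T2: 7→16, due 42, tardiness 0
T5: 16→29, due 34, tardiness 0
T6: 29→45, due 83, tardiness 0
T4: 45→62, due 41, tardiness 21
T1: 62→80, due 66, tardiness 14
Sum = 0+0+0+0+21+14 = 35.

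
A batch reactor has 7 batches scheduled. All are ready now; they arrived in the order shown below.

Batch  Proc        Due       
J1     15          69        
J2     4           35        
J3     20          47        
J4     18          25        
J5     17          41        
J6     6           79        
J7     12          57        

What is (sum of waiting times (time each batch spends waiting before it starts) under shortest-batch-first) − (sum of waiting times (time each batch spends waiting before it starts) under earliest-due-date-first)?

SPT (increasing processing time): J2 J6 J7 J1 J5 J4 J3.
J2: waits 0, runs 0→4
J6: waits 4, runs 4→10
J7: waits 10, runs 10→22
J1: waits 22, runs 22→37
J5: waits 37, runs 37→54
J4: waits 54, runs 54→72
J3: waits 72, runs 72→92
Sum = 0+4+10+22+37+54+72 = 199.
EDD (increasing due date): J4 J2 J5 J3 J7 J1 J6.
J4: waits 0, runs 0→18
J2: waits 18, runs 18→22
J5: waits 22, runs 22→39
J3: waits 39, runs 39→59
J7: waits 59, runs 59→71
J1: waits 71, runs 71→86
J6: waits 86, runs 86→92
Sum = 0+18+22+39+59+71+86 = 295.
Difference = 199 − 295 = -96.

-96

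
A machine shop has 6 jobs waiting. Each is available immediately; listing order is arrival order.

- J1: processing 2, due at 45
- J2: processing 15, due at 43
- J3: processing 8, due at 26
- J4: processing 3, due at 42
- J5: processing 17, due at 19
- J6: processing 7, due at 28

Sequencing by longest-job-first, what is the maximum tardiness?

19

LPT (decreasing processing time): J5 J2 J3 J6 J4 J1.
J5: 0→17, due 19, tardiness 0
J2: 17→32, due 43, tardiness 0
J3: 32→40, due 26, tardiness 14
J6: 40→47, due 28, tardiness 19
J4: 47→50, due 42, tardiness 8
J1: 50→52, due 45, tardiness 7
Maximum = 19.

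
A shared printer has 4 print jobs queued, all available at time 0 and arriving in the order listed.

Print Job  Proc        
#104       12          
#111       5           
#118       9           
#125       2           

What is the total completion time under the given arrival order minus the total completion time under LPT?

-4

FIFO (arrival order): #104 #111 #118 #125.
#104: 0→12
#111: 12→17
#118: 17→26
#125: 26→28
Sum = 12+17+26+28 = 83.
LPT (decreasing processing time): #104 #118 #111 #125.
#104: 0→12
#118: 12→21
#111: 21→26
#125: 26→28
Sum = 12+21+26+28 = 87.
Difference = 83 − 87 = -4.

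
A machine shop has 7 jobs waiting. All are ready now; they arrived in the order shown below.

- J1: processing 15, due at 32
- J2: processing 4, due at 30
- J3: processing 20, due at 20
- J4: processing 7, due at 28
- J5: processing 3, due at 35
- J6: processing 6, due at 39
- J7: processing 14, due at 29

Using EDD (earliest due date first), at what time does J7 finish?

41

EDD (increasing due date): J3 J4 J7 J2 J1 J5 J6.
J3: 0→20
J4: 20→27
J7: 27→41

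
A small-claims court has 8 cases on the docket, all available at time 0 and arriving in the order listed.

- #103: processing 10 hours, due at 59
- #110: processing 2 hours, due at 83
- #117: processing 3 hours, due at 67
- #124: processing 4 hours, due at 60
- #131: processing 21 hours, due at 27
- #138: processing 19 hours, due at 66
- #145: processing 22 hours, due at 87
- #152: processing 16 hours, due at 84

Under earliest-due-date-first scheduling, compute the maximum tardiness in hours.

10

EDD (increasing due date): #131 #103 #124 #138 #117 #110 #152 #145.
#131: 0→21, due 27, tardiness 0
#103: 21→31, due 59, tardiness 0
#124: 31→35, due 60, tardiness 0
#138: 35→54, due 66, tardiness 0
#117: 54→57, due 67, tardiness 0
#110: 57→59, due 83, tardiness 0
#152: 59→75, due 84, tardiness 0
#145: 75→97, due 87, tardiness 10
Maximum = 10.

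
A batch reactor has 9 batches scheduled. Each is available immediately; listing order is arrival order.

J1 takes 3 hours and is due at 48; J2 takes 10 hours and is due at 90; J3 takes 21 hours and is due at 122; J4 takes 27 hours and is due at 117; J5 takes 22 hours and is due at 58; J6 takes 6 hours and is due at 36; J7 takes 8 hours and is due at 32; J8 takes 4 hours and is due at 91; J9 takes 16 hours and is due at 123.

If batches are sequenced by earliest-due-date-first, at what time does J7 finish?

8

EDD (increasing due date): J7 J6 J1 J5 J2 J8 J4 J3 J9.
J7: 0→8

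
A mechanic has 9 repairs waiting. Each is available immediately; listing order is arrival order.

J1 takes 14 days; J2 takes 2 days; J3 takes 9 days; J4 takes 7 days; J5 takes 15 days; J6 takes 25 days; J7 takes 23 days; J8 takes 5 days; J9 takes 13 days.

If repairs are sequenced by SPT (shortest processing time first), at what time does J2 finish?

2

SPT (increasing processing time): J2 J8 J4 J3 J9 J1 J5 J7 J6.
J2: 0→2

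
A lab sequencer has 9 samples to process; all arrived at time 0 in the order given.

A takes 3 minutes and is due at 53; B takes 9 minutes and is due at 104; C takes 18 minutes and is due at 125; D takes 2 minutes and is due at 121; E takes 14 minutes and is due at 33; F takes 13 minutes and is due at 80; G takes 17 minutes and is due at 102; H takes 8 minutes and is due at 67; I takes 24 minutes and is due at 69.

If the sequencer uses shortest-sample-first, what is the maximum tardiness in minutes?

39

SPT (increasing processing time): D A H B F E G C I.
D: 0→2, due 121, tardiness 0
A: 2→5, due 53, tardiness 0
H: 5→13, due 67, tardiness 0
B: 13→22, due 104, tardiness 0
F: 22→35, due 80, tardiness 0
E: 35→49, due 33, tardiness 16
G: 49→66, due 102, tardiness 0
C: 66→84, due 125, tardiness 0
I: 84→108, due 69, tardiness 39
Maximum = 39.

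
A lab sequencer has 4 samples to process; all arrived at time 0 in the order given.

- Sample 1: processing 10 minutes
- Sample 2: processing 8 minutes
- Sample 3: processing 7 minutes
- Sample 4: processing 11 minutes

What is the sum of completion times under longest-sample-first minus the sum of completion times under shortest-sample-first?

14

LPT (decreasing processing time): Sample 4 Sample 1 Sample 2 Sample 3.
Sample 4: 0→11
Sample 1: 11→21
Sample 2: 21→29
Sample 3: 29→36
Sum = 11+21+29+36 = 97.
SPT (increasing processing time): Sample 3 Sample 2 Sample 1 Sample 4.
Sample 3: 0→7
Sample 2: 7→15
Sample 1: 15→25
Sample 4: 25→36
Sum = 7+15+25+36 = 83.
Difference = 97 − 83 = 14.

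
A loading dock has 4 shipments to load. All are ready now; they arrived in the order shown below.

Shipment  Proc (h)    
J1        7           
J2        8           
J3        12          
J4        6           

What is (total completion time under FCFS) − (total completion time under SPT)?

9

FIFO (arrival order): J1 J2 J3 J4.
J1: 0→7
J2: 7→15
J3: 15→27
J4: 27→33
Sum = 7+15+27+33 = 82.
SPT (increasing processing time): J4 J1 J2 J3.
J4: 0→6
J1: 6→13
J2: 13→21
J3: 21→33
Sum = 6+13+21+33 = 73.
Difference = 82 − 73 = 9.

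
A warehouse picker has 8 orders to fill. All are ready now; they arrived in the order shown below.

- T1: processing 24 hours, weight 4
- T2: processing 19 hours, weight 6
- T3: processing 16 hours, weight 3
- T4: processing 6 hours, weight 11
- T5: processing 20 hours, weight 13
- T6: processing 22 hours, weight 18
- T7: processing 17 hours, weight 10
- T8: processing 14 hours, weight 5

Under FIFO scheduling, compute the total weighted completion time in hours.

FIFO (arrival order): T1 T2 T3 T4 T5 T6 T7 T8.
T1: finishes 24, weight 4, w·C = 96
T2: finishes 43, weight 6, w·C = 258
T3: finishes 59, weight 3, w·C = 177
T4: finishes 65, weight 11, w·C = 715
T5: finishes 85, weight 13, w·C = 1105
T6: finishes 107, weight 18, w·C = 1926
T7: finishes 124, weight 10, w·C = 1240
T8: finishes 138, weight 5, w·C = 690
Sum = 96+258+177+715+1105+1926+1240+690 = 6207.

6207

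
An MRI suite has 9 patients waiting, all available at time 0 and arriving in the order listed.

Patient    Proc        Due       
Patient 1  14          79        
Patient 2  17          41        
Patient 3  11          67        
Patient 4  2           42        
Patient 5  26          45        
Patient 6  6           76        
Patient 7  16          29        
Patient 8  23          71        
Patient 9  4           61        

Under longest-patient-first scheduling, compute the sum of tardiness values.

305

LPT (decreasing processing time): Patient 5 Patient 8 Patient 2 Patient 7 Patient 1 Patient 3 Patient 6 Patient 9 Patient 4.
Patient 5: 0→26, due 45, tardiness 0
Patient 8: 26→49, due 71, tardiness 0
Patient 2: 49→66, due 41, tardiness 25
Patient 7: 66→82, due 29, tardiness 53
Patient 1: 82→96, due 79, tardiness 17
Patient 3: 96→107, due 67, tardiness 40
Patient 6: 107→113, due 76, tardiness 37
Patient 9: 113→117, due 61, tardiness 56
Patient 4: 117→119, due 42, tardiness 77
Sum = 0+0+25+53+17+40+37+56+77 = 305.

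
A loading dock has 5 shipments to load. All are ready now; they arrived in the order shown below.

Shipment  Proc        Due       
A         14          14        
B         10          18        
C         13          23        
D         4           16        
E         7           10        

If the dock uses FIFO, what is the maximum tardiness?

38

FIFO (arrival order): A B C D E.
A: 0→14, due 14, tardiness 0
B: 14→24, due 18, tardiness 6
C: 24→37, due 23, tardiness 14
D: 37→41, due 16, tardiness 25
E: 41→48, due 10, tardiness 38
Maximum = 38.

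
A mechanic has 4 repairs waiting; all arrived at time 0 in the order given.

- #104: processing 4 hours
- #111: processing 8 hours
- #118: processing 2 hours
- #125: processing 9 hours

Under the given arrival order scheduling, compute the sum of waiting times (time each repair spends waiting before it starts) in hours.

30

FIFO (arrival order): #104 #111 #118 #125.
#104: waits 0, runs 0→4
#111: waits 4, runs 4→12
#118: waits 12, runs 12→14
#125: waits 14, runs 14→23
Sum = 0+4+12+14 = 30.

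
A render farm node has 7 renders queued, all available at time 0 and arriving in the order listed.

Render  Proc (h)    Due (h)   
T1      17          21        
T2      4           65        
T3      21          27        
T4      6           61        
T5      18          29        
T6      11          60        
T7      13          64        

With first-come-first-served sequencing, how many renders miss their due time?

4

FIFO (arrival order): T1 T2 T3 T4 T5 T6 T7.
T1: 0→17, due 21, tardiness 0
T2: 17→21, due 65, tardiness 0
T3: 21→42, due 27, tardiness 15
T4: 42→48, due 61, tardiness 0
T5: 48→66, due 29, tardiness 37
T6: 66→77, due 60, tardiness 17
T7: 77→90, due 64, tardiness 26
Late renders: 4.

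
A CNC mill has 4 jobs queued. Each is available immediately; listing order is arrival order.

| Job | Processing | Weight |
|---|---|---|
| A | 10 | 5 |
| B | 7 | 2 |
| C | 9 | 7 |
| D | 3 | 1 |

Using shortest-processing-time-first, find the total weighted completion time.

SPT (increasing processing time): D B C A.
D: finishes 3, weight 1, w·C = 3
B: finishes 10, weight 2, w·C = 20
C: finishes 19, weight 7, w·C = 133
A: finishes 29, weight 5, w·C = 145
Sum = 3+20+133+145 = 301.

301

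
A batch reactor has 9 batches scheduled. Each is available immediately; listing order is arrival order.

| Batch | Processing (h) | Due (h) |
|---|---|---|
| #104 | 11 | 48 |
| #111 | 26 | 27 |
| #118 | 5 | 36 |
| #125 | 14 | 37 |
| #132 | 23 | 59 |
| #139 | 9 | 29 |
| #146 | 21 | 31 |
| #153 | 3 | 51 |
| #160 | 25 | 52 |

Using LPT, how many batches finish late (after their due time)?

LPT (decreasing processing time): #111 #160 #132 #146 #125 #104 #139 #118 #153.
#111: 0→26, due 27, tardiness 0
#160: 26→51, due 52, tardiness 0
#132: 51→74, due 59, tardiness 15
#146: 74→95, due 31, tardiness 64
#125: 95→109, due 37, tardiness 72
#104: 109→120, due 48, tardiness 72
#139: 120→129, due 29, tardiness 100
#118: 129→134, due 36, tardiness 98
#153: 134→137, due 51, tardiness 86
Late batches: 7.

7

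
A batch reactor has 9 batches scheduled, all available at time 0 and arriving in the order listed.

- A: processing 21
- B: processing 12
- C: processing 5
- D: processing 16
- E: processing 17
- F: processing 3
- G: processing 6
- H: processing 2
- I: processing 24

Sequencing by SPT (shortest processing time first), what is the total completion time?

SPT (increasing processing time): H F C G B D E A I.
H: 0→2
F: 2→5
C: 5→10
G: 10→16
B: 16→28
D: 28→44
E: 44→61
A: 61→82
I: 82→106
Sum = 2+5+10+16+28+44+61+82+106 = 354.

354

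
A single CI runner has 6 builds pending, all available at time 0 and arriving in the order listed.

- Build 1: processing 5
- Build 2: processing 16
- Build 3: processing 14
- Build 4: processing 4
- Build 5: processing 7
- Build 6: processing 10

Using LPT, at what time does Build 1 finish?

LPT (decreasing processing time): Build 2 Build 3 Build 6 Build 5 Build 1 Build 4.
Build 2: 0→16
Build 3: 16→30
Build 6: 30→40
Build 5: 40→47
Build 1: 47→52

52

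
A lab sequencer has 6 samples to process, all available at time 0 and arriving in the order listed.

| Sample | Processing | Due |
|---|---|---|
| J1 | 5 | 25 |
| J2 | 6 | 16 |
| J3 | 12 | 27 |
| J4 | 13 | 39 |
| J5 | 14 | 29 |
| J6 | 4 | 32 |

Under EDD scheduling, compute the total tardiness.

EDD (increasing due date): J2 J1 J3 J5 J6 J4.
J2: 0→6, due 16, tardiness 0
J1: 6→11, due 25, tardiness 0
J3: 11→23, due 27, tardiness 0
J5: 23→37, due 29, tardiness 8
J6: 37→41, due 32, tardiness 9
J4: 41→54, due 39, tardiness 15
Sum = 0+0+0+8+9+15 = 32.

32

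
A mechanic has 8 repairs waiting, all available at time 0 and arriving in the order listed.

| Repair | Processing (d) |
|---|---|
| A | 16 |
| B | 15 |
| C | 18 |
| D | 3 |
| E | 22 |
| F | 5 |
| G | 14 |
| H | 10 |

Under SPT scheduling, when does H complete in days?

18

SPT (increasing processing time): D F H G B A C E.
D: 0→3
F: 3→8
H: 8→18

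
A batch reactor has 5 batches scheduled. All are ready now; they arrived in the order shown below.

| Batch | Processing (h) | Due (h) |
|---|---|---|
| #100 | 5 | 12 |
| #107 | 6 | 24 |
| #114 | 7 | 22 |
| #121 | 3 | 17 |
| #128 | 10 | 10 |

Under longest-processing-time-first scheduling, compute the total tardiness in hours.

30

LPT (decreasing processing time): #128 #114 #107 #100 #121.
#128: 0→10, due 10, tardiness 0
#114: 10→17, due 22, tardiness 0
#107: 17→23, due 24, tardiness 0
#100: 23→28, due 12, tardiness 16
#121: 28→31, due 17, tardiness 14
Sum = 0+0+0+16+14 = 30.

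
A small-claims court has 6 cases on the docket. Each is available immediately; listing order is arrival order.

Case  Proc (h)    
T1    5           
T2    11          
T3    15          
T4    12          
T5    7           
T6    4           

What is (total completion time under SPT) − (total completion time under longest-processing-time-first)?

-80

SPT (increasing processing time): T6 T1 T5 T2 T4 T3.
T6: 0→4
T1: 4→9
T5: 9→16
T2: 16→27
T4: 27→39
T3: 39→54
Sum = 4+9+16+27+39+54 = 149.
LPT (decreasing processing time): T3 T4 T2 T5 T1 T6.
T3: 0→15
T4: 15→27
T2: 27→38
T5: 38→45
T1: 45→50
T6: 50→54
Sum = 15+27+38+45+50+54 = 229.
Difference = 149 − 229 = -80.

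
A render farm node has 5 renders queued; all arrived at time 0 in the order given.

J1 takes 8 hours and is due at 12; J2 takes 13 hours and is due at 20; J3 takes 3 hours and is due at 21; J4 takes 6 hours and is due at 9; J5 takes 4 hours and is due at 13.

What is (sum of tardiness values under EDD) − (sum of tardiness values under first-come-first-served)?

-15

EDD (increasing due date): J4 J1 J5 J2 J3.
J4: 0→6, due 9, tardiness 0
J1: 6→14, due 12, tardiness 2
J5: 14→18, due 13, tardiness 5
J2: 18→31, due 20, tardiness 11
J3: 31→34, due 21, tardiness 13
Sum = 0+2+5+11+13 = 31.
FIFO (arrival order): J1 J2 J3 J4 J5.
J1: 0→8, due 12, tardiness 0
J2: 8→21, due 20, tardiness 1
J3: 21→24, due 21, tardiness 3
J4: 24→30, due 9, tardiness 21
J5: 30→34, due 13, tardiness 21
Sum = 0+1+3+21+21 = 46.
Difference = 31 − 46 = -15.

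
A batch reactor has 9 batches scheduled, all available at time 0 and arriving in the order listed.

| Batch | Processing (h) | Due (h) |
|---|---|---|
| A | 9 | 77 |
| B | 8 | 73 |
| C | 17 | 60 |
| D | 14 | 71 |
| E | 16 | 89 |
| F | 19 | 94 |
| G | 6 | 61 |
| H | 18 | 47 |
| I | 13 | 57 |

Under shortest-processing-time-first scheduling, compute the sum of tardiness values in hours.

SPT (increasing processing time): G B A I D E C H F.
G: 0→6, due 61, tardiness 0
B: 6→14, due 73, tardiness 0
A: 14→23, due 77, tardiness 0
I: 23→36, due 57, tardiness 0
D: 36→50, due 71, tardiness 0
E: 50→66, due 89, tardiness 0
C: 66→83, due 60, tardiness 23
H: 83→101, due 47, tardiness 54
F: 101→120, due 94, tardiness 26
Sum = 0+0+0+0+0+0+23+54+26 = 103.

103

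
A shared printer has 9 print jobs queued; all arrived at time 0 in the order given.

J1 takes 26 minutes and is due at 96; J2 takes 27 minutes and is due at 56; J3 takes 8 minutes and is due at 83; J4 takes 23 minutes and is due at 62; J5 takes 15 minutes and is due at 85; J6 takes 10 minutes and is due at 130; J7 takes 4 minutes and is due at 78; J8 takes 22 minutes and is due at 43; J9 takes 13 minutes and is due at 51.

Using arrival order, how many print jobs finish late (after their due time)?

5

FIFO (arrival order): J1 J2 J3 J4 J5 J6 J7 J8 J9.
J1: 0→26, due 96, tardiness 0
J2: 26→53, due 56, tardiness 0
J3: 53→61, due 83, tardiness 0
J4: 61→84, due 62, tardiness 22
J5: 84→99, due 85, tardiness 14
J6: 99→109, due 130, tardiness 0
J7: 109→113, due 78, tardiness 35
J8: 113→135, due 43, tardiness 92
J9: 135→148, due 51, tardiness 97
Late print jobs: 5.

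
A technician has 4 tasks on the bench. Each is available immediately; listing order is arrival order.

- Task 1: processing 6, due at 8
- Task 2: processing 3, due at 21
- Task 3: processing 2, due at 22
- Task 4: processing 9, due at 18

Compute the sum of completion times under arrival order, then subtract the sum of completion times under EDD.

-13

FIFO (arrival order): Task 1 Task 2 Task 3 Task 4.
Task 1: 0→6
Task 2: 6→9
Task 3: 9→11
Task 4: 11→20
Sum = 6+9+11+20 = 46.
EDD (increasing due date): Task 1 Task 4 Task 2 Task 3.
Task 1: 0→6
Task 4: 6→15
Task 2: 15→18
Task 3: 18→20
Sum = 6+15+18+20 = 59.
Difference = 46 − 59 = -13.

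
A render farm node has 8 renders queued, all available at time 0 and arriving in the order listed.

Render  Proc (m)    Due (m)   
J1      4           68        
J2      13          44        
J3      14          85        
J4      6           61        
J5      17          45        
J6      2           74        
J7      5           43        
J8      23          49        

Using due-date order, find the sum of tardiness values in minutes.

EDD (increasing due date): J7 J2 J5 J8 J4 J1 J6 J3.
J7: 0→5, due 43, tardiness 0
J2: 5→18, due 44, tardiness 0
J5: 18→35, due 45, tardiness 0
J8: 35→58, due 49, tardiness 9
J4: 58→64, due 61, tardiness 3
J1: 64→68, due 68, tardiness 0
J6: 68→70, due 74, tardiness 0
J3: 70→84, due 85, tardiness 0
Sum = 0+0+0+9+3+0+0+0 = 12.

12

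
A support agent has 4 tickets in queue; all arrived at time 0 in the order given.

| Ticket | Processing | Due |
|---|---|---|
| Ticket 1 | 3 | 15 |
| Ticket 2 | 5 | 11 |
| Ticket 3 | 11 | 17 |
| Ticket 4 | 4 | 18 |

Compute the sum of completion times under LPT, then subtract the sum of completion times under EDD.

LPT (decreasing processing time): Ticket 3 Ticket 2 Ticket 4 Ticket 1.
Ticket 3: 0→11
Ticket 2: 11→16
Ticket 4: 16→20
Ticket 1: 20→23
Sum = 11+16+20+23 = 70.
EDD (increasing due date): Ticket 2 Ticket 1 Ticket 3 Ticket 4.
Ticket 2: 0→5
Ticket 1: 5→8
Ticket 3: 8→19
Ticket 4: 19→23
Sum = 5+8+19+23 = 55.
Difference = 70 − 55 = 15.

15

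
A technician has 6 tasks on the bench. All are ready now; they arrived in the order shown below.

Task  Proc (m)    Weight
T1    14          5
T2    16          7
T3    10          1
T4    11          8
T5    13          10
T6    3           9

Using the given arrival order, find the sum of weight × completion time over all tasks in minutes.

1971

FIFO (arrival order): T1 T2 T3 T4 T5 T6.
T1: finishes 14, weight 5, w·C = 70
T2: finishes 30, weight 7, w·C = 210
T3: finishes 40, weight 1, w·C = 40
T4: finishes 51, weight 8, w·C = 408
T5: finishes 64, weight 10, w·C = 640
T6: finishes 67, weight 9, w·C = 603
Sum = 70+210+40+408+640+603 = 1971.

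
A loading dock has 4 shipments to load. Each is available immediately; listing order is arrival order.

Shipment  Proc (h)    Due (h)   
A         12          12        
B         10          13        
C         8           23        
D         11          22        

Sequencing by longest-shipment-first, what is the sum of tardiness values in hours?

LPT (decreasing processing time): A D B C.
A: 0→12, due 12, tardiness 0
D: 12→23, due 22, tardiness 1
B: 23→33, due 13, tardiness 20
C: 33→41, due 23, tardiness 18
Sum = 0+1+20+18 = 39.

39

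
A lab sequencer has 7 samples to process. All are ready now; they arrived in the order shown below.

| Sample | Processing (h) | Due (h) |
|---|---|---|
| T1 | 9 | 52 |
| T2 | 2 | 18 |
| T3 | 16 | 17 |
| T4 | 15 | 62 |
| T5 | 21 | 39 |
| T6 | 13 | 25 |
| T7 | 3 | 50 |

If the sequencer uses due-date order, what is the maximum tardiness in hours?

17

EDD (increasing due date): T3 T2 T6 T5 T7 T1 T4.
T3: 0→16, due 17, tardiness 0
T2: 16→18, due 18, tardiness 0
T6: 18→31, due 25, tardiness 6
T5: 31→52, due 39, tardiness 13
T7: 52→55, due 50, tardiness 5
T1: 55→64, due 52, tardiness 12
T4: 64→79, due 62, tardiness 17
Maximum = 17.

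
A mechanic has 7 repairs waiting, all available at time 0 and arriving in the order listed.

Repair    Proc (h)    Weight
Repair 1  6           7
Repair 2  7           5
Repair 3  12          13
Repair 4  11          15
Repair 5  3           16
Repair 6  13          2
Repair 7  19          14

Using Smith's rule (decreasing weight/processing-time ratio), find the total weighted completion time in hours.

1960

WSPT (decreasing weight/processing-time ratio): Repair 5 Repair 4 Repair 1 Repair 3 Repair 7 Repair 2 Repair 6.
Repair 5: finishes 3, weight 16, w·C = 48
Repair 4: finishes 14, weight 15, w·C = 210
Repair 1: finishes 20, weight 7, w·C = 140
Repair 3: finishes 32, weight 13, w·C = 416
Repair 7: finishes 51, weight 14, w·C = 714
Repair 2: finishes 58, weight 5, w·C = 290
Repair 6: finishes 71, weight 2, w·C = 142
Sum = 48+210+140+416+714+290+142 = 1960.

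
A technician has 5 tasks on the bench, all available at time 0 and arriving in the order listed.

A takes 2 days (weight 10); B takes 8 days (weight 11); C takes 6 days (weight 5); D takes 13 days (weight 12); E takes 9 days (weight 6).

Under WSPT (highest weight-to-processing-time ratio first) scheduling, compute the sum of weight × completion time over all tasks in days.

WSPT (decreasing weight/processing-time ratio): A B D C E.
A: finishes 2, weight 10, w·C = 20
B: finishes 10, weight 11, w·C = 110
D: finishes 23, weight 12, w·C = 276
C: finishes 29, weight 5, w·C = 145
E: finishes 38, weight 6, w·C = 228
Sum = 20+110+276+145+228 = 779.

779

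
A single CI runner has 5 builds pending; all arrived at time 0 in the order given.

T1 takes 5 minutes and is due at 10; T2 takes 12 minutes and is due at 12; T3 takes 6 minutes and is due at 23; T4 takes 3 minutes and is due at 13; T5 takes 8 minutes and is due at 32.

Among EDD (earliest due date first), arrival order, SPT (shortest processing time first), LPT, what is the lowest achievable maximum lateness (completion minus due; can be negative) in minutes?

7

EDD (increasing due date): T1 T2 T4 T3 T5.
T1: 0→5, due 10, lateness -5
T2: 5→17, due 12, lateness 5
T4: 17→20, due 13, lateness 7
T3: 20→26, due 23, lateness 3
T5: 26→34, due 32, lateness 2
Maximum = 7.
FIFO (arrival order): T1 T2 T3 T4 T5.
T1: 0→5, due 10, lateness -5
T2: 5→17, due 12, lateness 5
T3: 17→23, due 23, lateness 0
T4: 23→26, due 13, lateness 13
T5: 26→34, due 32, lateness 2
Maximum = 13.
SPT (increasing processing time): T4 T1 T3 T5 T2.
T4: 0→3, due 13, lateness -10
T1: 3→8, due 10, lateness -2
T3: 8→14, due 23, lateness -9
T5: 14→22, due 32, lateness -10
T2: 22→34, due 12, lateness 22
Maximum = 22.
LPT (decreasing processing time): T2 T5 T3 T1 T4.
T2: 0→12, due 12, lateness 0
T5: 12→20, due 32, lateness -12
T3: 20→26, due 23, lateness 3
T1: 26→31, due 10, lateness 21
T4: 31→34, due 13, lateness 21
Maximum = 21.
EDD 7, FIFO 13, SPT 22, LPT 21 → minimum 7.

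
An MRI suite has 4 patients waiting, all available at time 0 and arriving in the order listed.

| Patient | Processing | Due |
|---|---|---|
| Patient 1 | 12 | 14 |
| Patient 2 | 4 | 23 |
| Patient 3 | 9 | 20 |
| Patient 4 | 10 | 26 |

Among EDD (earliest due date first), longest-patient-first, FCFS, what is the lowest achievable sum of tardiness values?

EDD (increasing due date): Patient 1 Patient 3 Patient 2 Patient 4.
Patient 1: 0→12, due 14, tardiness 0
Patient 3: 12→21, due 20, tardiness 1
Patient 2: 21→25, due 23, tardiness 2
Patient 4: 25→35, due 26, tardiness 9
Sum = 0+1+2+9 = 12.
LPT (decreasing processing time): Patient 1 Patient 4 Patient 3 Patient 2.
Patient 1: 0→12, due 14, tardiness 0
Patient 4: 12→22, due 26, tardiness 0
Patient 3: 22→31, due 20, tardiness 11
Patient 2: 31→35, due 23, tardiness 12
Sum = 0+0+11+12 = 23.
FIFO (arrival order): Patient 1 Patient 2 Patient 3 Patient 4.
Patient 1: 0→12, due 14, tardiness 0
Patient 2: 12→16, due 23, tardiness 0
Patient 3: 16→25, due 20, tardiness 5
Patient 4: 25→35, due 26, tardiness 9
Sum = 0+0+5+9 = 14.
EDD 12, LPT 23, FIFO 14 → minimum 12.

12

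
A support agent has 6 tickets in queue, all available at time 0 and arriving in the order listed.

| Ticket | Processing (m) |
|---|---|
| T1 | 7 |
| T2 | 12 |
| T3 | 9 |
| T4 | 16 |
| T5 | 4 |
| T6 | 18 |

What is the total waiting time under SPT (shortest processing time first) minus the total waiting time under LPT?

SPT (increasing processing time): T5 T1 T3 T2 T4 T6.
T5: waits 0, runs 0→4
T1: waits 4, runs 4→11
T3: waits 11, runs 11→20
T2: waits 20, runs 20→32
T4: waits 32, runs 32→48
T6: waits 48, runs 48→66
Sum = 0+4+11+20+32+48 = 115.
LPT (decreasing processing time): T6 T4 T2 T3 T1 T5.
T6: waits 0, runs 0→18
T4: waits 18, runs 18→34
T2: waits 34, runs 34→46
T3: waits 46, runs 46→55
T1: waits 55, runs 55→62
T5: waits 62, runs 62→66
Sum = 0+18+34+46+55+62 = 215.
Difference = 115 − 215 = -100.

-100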